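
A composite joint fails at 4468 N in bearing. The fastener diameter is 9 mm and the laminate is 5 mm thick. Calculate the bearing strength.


sigma_br = F/(d*h) = 4468/(9*5) = 99.3 MPa

99.3 MPa


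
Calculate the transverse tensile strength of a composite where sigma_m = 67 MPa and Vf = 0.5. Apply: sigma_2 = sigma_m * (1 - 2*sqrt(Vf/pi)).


factor = 1 - 2*sqrt(0.5/pi) = 0.2021
sigma_2 = 67 * 0.2021 = 13.54 MPa

13.54 MPa


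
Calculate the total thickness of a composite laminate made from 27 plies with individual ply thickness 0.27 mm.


h = n * t_ply = 27 * 0.27 = 7.29 mm

7.29 mm


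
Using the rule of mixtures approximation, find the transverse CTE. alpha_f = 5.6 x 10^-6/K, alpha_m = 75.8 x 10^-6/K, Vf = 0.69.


alpha_2 = alpha_f*Vf + alpha_m*(1-Vf) = 5.6*0.69 + 75.8*0.31 = 27.4 x 10^-6/K

27.4 x 10^-6/K


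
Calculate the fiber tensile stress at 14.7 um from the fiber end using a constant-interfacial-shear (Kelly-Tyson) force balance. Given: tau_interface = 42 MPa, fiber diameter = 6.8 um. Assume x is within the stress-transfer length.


Force balance: sigma_f * (pi*d^2/4) = tau * (pi*d) * x  ->  sigma_f = 4 * tau * x / d
sigma_f = 4 * 42 * 14.7 / 6.8 = 363.2 MPa

363.2 MPa


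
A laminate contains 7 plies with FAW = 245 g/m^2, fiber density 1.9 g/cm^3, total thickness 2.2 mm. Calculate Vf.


Vf = n * FAW / (rho_f * h * 1000) = 7 * 245 / (1.9 * 2.2 * 1000) = 0.4103

0.4103


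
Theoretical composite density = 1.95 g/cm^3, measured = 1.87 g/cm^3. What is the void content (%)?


Void% = (rho_theo - rho_actual)/rho_theo * 100 = (1.95 - 1.87)/1.95 * 100 = 4.1%

4.1%


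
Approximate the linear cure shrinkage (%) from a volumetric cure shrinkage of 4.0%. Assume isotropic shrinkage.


Linear shrinkage ≈ vol_shrink/3 = 4.0/3 = 1.333%

1.333%


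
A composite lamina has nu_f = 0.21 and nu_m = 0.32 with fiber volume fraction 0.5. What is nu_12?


nu_12 = nu_f*Vf + nu_m*(1-Vf) = 0.21*0.5 + 0.32*0.5 = 0.265

0.265


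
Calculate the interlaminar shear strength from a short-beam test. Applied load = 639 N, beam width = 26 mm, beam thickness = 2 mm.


ILSS = 3F/(4bh) = 3*639/(4*26*2) = 9.22 MPa

9.22 MPa


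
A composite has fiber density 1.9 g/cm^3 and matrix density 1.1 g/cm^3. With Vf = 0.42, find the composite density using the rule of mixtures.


rho_c = rho_f*Vf + rho_m*(1-Vf) = 1.9*0.42 + 1.1*0.58 = 1.436 g/cm^3

1.436 g/cm^3


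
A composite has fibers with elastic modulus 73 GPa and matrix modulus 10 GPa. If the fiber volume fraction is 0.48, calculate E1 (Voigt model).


E1 = Ef*Vf + Em*(1-Vf) = 73*0.48 + 10*0.52 = 40.24 GPa

40.24 GPa


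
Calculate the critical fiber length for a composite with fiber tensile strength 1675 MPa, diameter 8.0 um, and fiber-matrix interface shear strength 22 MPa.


Lc = sigma_f * d / (2 * tau_i) = 1675 * 8.0 / (2 * 22) = 304.5 um

304.5 um


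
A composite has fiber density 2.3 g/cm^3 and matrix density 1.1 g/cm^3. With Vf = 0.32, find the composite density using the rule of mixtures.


rho_c = rho_f*Vf + rho_m*(1-Vf) = 2.3*0.32 + 1.1*0.68 = 1.484 g/cm^3

1.484 g/cm^3


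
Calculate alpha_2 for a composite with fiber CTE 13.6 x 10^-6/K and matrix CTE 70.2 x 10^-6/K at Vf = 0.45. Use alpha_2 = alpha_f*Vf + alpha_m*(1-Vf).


alpha_2 = alpha_f*Vf + alpha_m*(1-Vf) = 13.6*0.45 + 70.2*0.55 = 44.7 x 10^-6/K

44.7 x 10^-6/K


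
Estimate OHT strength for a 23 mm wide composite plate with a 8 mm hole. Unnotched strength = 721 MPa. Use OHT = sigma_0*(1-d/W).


OHT = sigma_0*(1-d/W) = 721*(1-8/23) = 470.2 MPa

470.2 MPa


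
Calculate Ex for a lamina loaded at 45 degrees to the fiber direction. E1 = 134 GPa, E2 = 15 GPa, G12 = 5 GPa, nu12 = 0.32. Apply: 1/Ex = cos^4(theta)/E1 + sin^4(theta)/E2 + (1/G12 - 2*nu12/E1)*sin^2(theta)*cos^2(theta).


cos^4(45) = 0.25, sin^4(45) = 0.25, sin^2(45)*cos^2(45) = 0.25
1/G12 - 2*nu12/E1 = 1/5 - 2*0.32/134 = 0.195224 GPa^-1
1/Ex = 0.25/134 + 0.25/15 + 0.195224*0.25 = 0.0673383 GPa^-1
Ex = 14.85 GPa

14.85 GPa


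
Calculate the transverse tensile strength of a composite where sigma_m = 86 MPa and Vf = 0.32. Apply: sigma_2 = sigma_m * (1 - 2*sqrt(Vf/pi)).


factor = 1 - 2*sqrt(0.32/pi) = 0.3617
sigma_2 = 86 * 0.3617 = 31.11 MPa

31.11 MPa


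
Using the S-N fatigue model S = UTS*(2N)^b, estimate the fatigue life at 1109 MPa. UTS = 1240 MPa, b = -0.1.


N = 0.5 * (S/UTS)^(1/b) = 0.5 * (1109/1240)^(1/-0.1) = 1.5271 cycles

1.5271 cycles


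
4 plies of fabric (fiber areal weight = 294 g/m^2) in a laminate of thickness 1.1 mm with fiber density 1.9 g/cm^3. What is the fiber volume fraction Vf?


Vf = n * FAW / (rho_f * h * 1000) = 4 * 294 / (1.9 * 1.1 * 1000) = 0.5627

0.5627


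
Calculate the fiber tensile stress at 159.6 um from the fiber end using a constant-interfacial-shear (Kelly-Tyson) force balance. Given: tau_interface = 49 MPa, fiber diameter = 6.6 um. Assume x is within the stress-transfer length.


Force balance: sigma_f * (pi*d^2/4) = tau * (pi*d) * x  ->  sigma_f = 4 * tau * x / d
sigma_f = 4 * 49 * 159.6 / 6.6 = 4739.6 MPa

4739.6 MPa


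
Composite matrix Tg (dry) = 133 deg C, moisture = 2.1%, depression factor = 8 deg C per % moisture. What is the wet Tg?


Tg_wet = Tg_dry - k*moisture = 133 - 8*2.1 = 116.2 deg C

116.2 deg C


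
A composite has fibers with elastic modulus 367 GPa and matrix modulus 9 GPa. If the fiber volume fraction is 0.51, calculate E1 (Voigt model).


E1 = Ef*Vf + Em*(1-Vf) = 367*0.51 + 9*0.49 = 191.58 GPa

191.58 GPa


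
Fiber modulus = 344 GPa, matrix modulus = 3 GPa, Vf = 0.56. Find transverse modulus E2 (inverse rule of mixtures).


1/E2 = Vf/Ef + (1-Vf)/Em = 0.56/344 + 0.44/3
E2 = 6.74 GPa

6.74 GPa


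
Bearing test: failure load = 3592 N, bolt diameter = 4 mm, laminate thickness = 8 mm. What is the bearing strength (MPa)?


sigma_br = F/(d*h) = 3592/(4*8) = 112.3 MPa

112.3 MPa


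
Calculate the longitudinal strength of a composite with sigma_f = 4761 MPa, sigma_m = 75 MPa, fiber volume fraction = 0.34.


sigma_1 = sigma_f*Vf + sigma_m*(1-Vf) = 4761*0.34 + 75*0.66 = 1668.2 MPa

1668.2 MPa


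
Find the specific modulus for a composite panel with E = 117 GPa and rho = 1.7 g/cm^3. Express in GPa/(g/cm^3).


Specific stiffness = E/rho = 117/1.7 = 68.8 GPa/(g/cm^3)

68.8 GPa/(g/cm^3)


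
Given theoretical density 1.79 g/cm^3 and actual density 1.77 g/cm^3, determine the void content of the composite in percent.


Void% = (rho_theo - rho_actual)/rho_theo * 100 = (1.79 - 1.77)/1.79 * 100 = 1.12%

1.12%


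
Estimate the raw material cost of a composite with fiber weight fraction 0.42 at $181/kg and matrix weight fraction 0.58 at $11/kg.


Cost = cost_f*Wf + cost_m*Wm = 181*0.42 + 11*0.58 = $82.4/kg

$82.4/kg


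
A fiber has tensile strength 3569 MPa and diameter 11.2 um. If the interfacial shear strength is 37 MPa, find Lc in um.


Lc = sigma_f * d / (2 * tau_i) = 3569 * 11.2 / (2 * 37) = 540.2 um

540.2 um


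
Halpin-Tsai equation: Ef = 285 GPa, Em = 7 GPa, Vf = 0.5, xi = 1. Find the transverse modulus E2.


eta = (Ef/Em - 1)/(Ef/Em + xi) = (40.7143 - 1)/(40.7143 + 1) = 0.9521
E2 = Em*(1+xi*eta*Vf)/(1-eta*Vf) = 19.72 GPa

19.72 GPa


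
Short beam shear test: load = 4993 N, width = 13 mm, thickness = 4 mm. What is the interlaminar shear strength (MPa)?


ILSS = 3F/(4bh) = 3*4993/(4*13*4) = 72.01 MPa

72.01 MPa


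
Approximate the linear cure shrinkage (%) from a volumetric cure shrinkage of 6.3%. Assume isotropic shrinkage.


Linear shrinkage ≈ vol_shrink/3 = 6.3/3 = 2.1%

2.1%


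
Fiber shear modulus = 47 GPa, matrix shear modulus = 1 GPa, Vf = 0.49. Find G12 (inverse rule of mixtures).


1/G12 = Vf/Gf + (1-Vf)/Gm = 0.49/47 + 0.51/1
G12 = 1.92 GPa

1.92 GPa


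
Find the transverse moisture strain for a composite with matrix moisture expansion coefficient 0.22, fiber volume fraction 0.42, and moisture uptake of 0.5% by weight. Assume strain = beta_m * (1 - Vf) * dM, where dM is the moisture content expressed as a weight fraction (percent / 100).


dM = 0.5/100 = 0.005
strain = beta_m * (1-Vf) * dM = 0.22 * 0.58 * 0.005 = 0.000638

0.000638


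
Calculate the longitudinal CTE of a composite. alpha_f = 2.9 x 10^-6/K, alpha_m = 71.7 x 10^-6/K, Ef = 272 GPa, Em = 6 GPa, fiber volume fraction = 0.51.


E1 = Ef*Vf + Em*(1-Vf) = 141.66
alpha_1 = (alpha_f*Ef*Vf + alpha_m*Em*(1-Vf))/E1 = 4.33 x 10^-6/K

4.33 x 10^-6/K


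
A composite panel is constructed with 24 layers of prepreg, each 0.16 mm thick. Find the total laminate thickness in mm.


h = n * t_ply = 24 * 0.16 = 3.84 mm

3.84 mm


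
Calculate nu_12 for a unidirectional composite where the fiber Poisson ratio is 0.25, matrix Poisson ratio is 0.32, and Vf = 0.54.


nu_12 = nu_f*Vf + nu_m*(1-Vf) = 0.25*0.54 + 0.32*0.46 = 0.2822

0.2822


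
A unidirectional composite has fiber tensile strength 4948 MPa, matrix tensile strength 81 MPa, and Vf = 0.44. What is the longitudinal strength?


sigma_1 = sigma_f*Vf + sigma_m*(1-Vf) = 4948*0.44 + 81*0.56 = 2222.5 MPa

2222.5 MPa


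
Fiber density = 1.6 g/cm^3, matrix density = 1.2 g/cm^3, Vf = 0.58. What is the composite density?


rho_c = rho_f*Vf + rho_m*(1-Vf) = 1.6*0.58 + 1.2*0.42 = 1.432 g/cm^3

1.432 g/cm^3


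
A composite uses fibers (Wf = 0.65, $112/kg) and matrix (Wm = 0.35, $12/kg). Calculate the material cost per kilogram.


Cost = cost_f*Wf + cost_m*Wm = 112*0.65 + 12*0.35 = $77.0/kg

$77.0/kg


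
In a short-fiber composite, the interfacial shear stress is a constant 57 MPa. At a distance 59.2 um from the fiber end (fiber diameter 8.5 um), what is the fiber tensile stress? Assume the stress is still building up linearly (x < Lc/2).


Force balance: sigma_f * (pi*d^2/4) = tau * (pi*d) * x  ->  sigma_f = 4 * tau * x / d
sigma_f = 4 * 57 * 59.2 / 8.5 = 1588.0 MPa

1588.0 MPa


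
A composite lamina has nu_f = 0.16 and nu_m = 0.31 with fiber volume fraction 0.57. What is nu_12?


nu_12 = nu_f*Vf + nu_m*(1-Vf) = 0.16*0.57 + 0.31*0.43 = 0.2245

0.2245


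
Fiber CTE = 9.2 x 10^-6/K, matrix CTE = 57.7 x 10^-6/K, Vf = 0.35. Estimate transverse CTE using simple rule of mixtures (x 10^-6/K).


alpha_2 = alpha_f*Vf + alpha_m*(1-Vf) = 9.2*0.35 + 57.7*0.65 = 40.7 x 10^-6/K

40.7 x 10^-6/K


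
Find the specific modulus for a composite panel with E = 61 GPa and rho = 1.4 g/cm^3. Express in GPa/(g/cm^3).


Specific stiffness = E/rho = 61/1.4 = 43.6 GPa/(g/cm^3)

43.6 GPa/(g/cm^3)


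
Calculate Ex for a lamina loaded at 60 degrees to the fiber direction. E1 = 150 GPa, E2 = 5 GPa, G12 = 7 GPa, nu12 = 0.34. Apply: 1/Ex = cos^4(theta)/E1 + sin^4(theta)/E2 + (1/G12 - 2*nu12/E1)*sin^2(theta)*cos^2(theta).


cos^4(60) = 0.0625, sin^4(60) = 0.5625, sin^2(60)*cos^2(60) = 0.1875
1/G12 - 2*nu12/E1 = 1/7 - 2*0.34/150 = 0.138324 GPa^-1
1/Ex = 0.0625/150 + 0.5625/5 + 0.138324*0.1875 = 0.1388524 GPa^-1
Ex = 7.2 GPa

7.2 GPa


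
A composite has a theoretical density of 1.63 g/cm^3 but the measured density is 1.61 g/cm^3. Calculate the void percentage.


Void% = (rho_theo - rho_actual)/rho_theo * 100 = (1.63 - 1.61)/1.63 * 100 = 1.23%

1.23%


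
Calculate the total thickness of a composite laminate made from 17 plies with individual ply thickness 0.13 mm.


h = n * t_ply = 17 * 0.13 = 2.21 mm

2.21 mm


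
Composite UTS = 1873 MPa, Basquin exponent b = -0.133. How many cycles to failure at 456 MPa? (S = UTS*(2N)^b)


N = 0.5 * (S/UTS)^(1/b) = 0.5 * (456/1873)^(1/-0.133) = 20525.8117 cycles

20525.8117 cycles


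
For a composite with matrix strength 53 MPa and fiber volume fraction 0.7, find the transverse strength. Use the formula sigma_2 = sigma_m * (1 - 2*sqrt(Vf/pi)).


factor = 1 - 2*sqrt(0.7/pi) = 0.0559
sigma_2 = 53 * 0.0559 = 2.96 MPa

2.96 MPa


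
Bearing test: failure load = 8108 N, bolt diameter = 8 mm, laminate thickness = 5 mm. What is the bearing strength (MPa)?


sigma_br = F/(d*h) = 8108/(8*5) = 202.7 MPa

202.7 MPa


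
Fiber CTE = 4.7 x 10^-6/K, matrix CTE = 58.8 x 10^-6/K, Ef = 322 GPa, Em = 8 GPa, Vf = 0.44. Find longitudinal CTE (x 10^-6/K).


E1 = Ef*Vf + Em*(1-Vf) = 146.16
alpha_1 = (alpha_f*Ef*Vf + alpha_m*Em*(1-Vf))/E1 = 6.36 x 10^-6/K

6.36 x 10^-6/K


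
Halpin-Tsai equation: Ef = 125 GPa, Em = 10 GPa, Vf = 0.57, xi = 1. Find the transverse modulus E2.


eta = (Ef/Em - 1)/(Ef/Em + xi) = (12.5 - 1)/(12.5 + 1) = 0.8519
E2 = Em*(1+xi*eta*Vf)/(1-eta*Vf) = 28.88 GPa

28.88 GPa


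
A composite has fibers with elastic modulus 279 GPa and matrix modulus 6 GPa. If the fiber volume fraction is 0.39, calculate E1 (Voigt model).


E1 = Ef*Vf + Em*(1-Vf) = 279*0.39 + 6*0.61 = 112.47 GPa

112.47 GPa


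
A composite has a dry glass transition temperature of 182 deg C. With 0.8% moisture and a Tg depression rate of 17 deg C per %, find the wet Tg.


Tg_wet = Tg_dry - k*moisture = 182 - 17*0.8 = 168.4 deg C

168.4 deg C


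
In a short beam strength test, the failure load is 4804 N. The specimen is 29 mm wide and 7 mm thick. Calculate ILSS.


ILSS = 3F/(4bh) = 3*4804/(4*29*7) = 17.75 MPa

17.75 MPa


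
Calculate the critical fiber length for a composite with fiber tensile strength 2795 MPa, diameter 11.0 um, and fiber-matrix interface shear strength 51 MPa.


Lc = sigma_f * d / (2 * tau_i) = 2795 * 11.0 / (2 * 51) = 301.4 um

301.4 um


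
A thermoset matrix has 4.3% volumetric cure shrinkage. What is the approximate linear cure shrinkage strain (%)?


Linear shrinkage ≈ vol_shrink/3 = 4.3/3 = 1.433%

1.433%


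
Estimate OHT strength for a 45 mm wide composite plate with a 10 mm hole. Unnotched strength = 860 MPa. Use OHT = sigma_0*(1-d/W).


OHT = sigma_0*(1-d/W) = 860*(1-10/45) = 668.9 MPa

668.9 MPa


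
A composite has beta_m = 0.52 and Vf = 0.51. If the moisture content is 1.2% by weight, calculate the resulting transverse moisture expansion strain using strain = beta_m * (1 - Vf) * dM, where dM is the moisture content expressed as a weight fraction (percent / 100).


dM = 1.2/100 = 0.012
strain = beta_m * (1-Vf) * dM = 0.52 * 0.49 * 0.012 = 0.0030576

0.0030576


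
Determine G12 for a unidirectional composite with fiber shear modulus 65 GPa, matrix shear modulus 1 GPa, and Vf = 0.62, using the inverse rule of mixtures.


1/G12 = Vf/Gf + (1-Vf)/Gm = 0.62/65 + 0.38/1
G12 = 2.57 GPa

2.57 GPa


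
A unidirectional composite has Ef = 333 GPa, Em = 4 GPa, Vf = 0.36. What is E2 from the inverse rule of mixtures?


1/E2 = Vf/Ef + (1-Vf)/Em = 0.36/333 + 0.64/4
E2 = 6.21 GPa

6.21 GPa


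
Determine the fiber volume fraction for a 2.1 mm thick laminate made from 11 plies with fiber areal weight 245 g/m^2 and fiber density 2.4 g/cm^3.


Vf = n * FAW / (rho_f * h * 1000) = 11 * 245 / (2.4 * 2.1 * 1000) = 0.5347

0.5347


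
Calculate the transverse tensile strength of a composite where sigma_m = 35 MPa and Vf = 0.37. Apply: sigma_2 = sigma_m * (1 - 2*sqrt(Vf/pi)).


factor = 1 - 2*sqrt(0.37/pi) = 0.3136
sigma_2 = 35 * 0.3136 = 10.98 MPa

10.98 MPa


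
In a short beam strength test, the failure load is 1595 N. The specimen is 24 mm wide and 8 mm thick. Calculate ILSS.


ILSS = 3F/(4bh) = 3*1595/(4*24*8) = 6.23 MPa

6.23 MPa


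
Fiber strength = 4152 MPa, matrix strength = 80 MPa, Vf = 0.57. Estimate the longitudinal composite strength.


sigma_1 = sigma_f*Vf + sigma_m*(1-Vf) = 4152*0.57 + 80*0.43 = 2401.0 MPa

2401.0 MPa


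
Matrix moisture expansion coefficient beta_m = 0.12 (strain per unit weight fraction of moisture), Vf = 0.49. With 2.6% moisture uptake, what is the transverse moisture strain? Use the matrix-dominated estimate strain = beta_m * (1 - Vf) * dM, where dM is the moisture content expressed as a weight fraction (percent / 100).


dM = 2.6/100 = 0.026
strain = beta_m * (1-Vf) * dM = 0.12 * 0.51 * 0.026 = 0.0015912

0.0015912


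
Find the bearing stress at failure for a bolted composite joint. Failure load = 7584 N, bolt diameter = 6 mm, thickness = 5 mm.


sigma_br = F/(d*h) = 7584/(6*5) = 252.8 MPa

252.8 MPa


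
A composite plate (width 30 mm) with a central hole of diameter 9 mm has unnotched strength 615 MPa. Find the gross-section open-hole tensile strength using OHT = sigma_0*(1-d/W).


OHT = sigma_0*(1-d/W) = 615*(1-9/30) = 430.5 MPa

430.5 MPa


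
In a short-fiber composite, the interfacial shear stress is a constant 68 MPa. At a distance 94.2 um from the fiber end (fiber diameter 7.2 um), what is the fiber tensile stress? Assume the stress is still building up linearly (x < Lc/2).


Force balance: sigma_f * (pi*d^2/4) = tau * (pi*d) * x  ->  sigma_f = 4 * tau * x / d
sigma_f = 4 * 68 * 94.2 / 7.2 = 3558.7 MPa

3558.7 MPa


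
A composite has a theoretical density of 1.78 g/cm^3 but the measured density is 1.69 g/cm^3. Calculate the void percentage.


Void% = (rho_theo - rho_actual)/rho_theo * 100 = (1.78 - 1.69)/1.78 * 100 = 5.06%

5.06%


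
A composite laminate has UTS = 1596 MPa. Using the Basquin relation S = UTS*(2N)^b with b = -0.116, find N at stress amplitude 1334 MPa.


N = 0.5 * (S/UTS)^(1/b) = 0.5 * (1334/1596)^(1/-0.116) = 2.3460 cycles

2.3460 cycles


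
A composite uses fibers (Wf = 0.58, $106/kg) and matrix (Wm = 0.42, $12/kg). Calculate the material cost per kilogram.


Cost = cost_f*Wf + cost_m*Wm = 106*0.58 + 12*0.42 = $66.52/kg

$66.52/kg


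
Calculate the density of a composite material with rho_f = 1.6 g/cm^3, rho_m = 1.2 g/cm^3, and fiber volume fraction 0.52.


rho_c = rho_f*Vf + rho_m*(1-Vf) = 1.6*0.52 + 1.2*0.48 = 1.408 g/cm^3

1.408 g/cm^3


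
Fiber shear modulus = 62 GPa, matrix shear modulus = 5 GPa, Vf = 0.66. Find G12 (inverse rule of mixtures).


1/G12 = Vf/Gf + (1-Vf)/Gm = 0.66/62 + 0.34/5
G12 = 12.72 GPa

12.72 GPa


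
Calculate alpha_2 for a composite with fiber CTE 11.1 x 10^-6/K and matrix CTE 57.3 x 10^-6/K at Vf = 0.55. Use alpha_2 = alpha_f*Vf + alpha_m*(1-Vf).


alpha_2 = alpha_f*Vf + alpha_m*(1-Vf) = 11.1*0.55 + 57.3*0.45 = 31.9 x 10^-6/K

31.9 x 10^-6/K


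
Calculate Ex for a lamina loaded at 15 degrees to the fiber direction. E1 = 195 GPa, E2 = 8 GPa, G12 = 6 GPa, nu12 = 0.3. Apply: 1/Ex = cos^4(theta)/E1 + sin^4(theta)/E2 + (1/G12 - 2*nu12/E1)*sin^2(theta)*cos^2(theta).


cos^4(15) = 0.870513, sin^4(15) = 0.004487, sin^2(15)*cos^2(15) = 0.0625
1/G12 - 2*nu12/E1 = 1/6 - 2*0.3/195 = 0.16359 GPa^-1
1/Ex = 0.870513/195 + 0.004487/8 + 0.16359*0.0625 = 0.0152494 GPa^-1
Ex = 65.58 GPa

65.58 GPa


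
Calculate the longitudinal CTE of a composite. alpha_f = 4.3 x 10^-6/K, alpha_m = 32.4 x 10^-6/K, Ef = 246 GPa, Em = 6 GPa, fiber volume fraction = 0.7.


E1 = Ef*Vf + Em*(1-Vf) = 174.0
alpha_1 = (alpha_f*Ef*Vf + alpha_m*Em*(1-Vf))/E1 = 4.59 x 10^-6/K

4.59 x 10^-6/K


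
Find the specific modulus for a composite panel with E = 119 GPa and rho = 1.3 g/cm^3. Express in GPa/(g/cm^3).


Specific stiffness = E/rho = 119/1.3 = 91.5 GPa/(g/cm^3)

91.5 GPa/(g/cm^3)


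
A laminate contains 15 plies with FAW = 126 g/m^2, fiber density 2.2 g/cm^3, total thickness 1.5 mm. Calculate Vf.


Vf = n * FAW / (rho_f * h * 1000) = 15 * 126 / (2.2 * 1.5 * 1000) = 0.5727

0.5727


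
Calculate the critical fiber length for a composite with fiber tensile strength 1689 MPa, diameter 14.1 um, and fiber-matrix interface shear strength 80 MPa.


Lc = sigma_f * d / (2 * tau_i) = 1689 * 14.1 / (2 * 80) = 148.8 um

148.8 um


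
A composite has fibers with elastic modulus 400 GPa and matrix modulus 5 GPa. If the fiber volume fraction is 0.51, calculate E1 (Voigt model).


E1 = Ef*Vf + Em*(1-Vf) = 400*0.51 + 5*0.49 = 206.45 GPa

206.45 GPa


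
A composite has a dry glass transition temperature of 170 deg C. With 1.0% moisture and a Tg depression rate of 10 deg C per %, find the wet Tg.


Tg_wet = Tg_dry - k*moisture = 170 - 10*1.0 = 160.0 deg C

160.0 deg C


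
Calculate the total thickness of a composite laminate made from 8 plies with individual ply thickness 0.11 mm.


h = n * t_ply = 8 * 0.11 = 0.88 mm

0.88 mm


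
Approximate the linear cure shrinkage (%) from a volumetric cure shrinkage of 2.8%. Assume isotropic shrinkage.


Linear shrinkage ≈ vol_shrink/3 = 2.8/3 = 0.933%

0.933%


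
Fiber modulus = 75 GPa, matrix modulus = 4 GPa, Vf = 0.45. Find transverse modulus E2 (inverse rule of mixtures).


1/E2 = Vf/Ef + (1-Vf)/Em = 0.45/75 + 0.55/4
E2 = 6.97 GPa

6.97 GPa


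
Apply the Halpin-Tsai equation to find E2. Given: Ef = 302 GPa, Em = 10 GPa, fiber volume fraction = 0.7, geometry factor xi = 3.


eta = (Ef/Em - 1)/(Ef/Em + xi) = (30.2 - 1)/(30.2 + 3) = 0.8795
E2 = Em*(1+xi*eta*Vf)/(1-eta*Vf) = 74.08 GPa

74.08 GPa


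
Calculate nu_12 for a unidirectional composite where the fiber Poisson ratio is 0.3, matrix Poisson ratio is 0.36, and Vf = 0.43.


nu_12 = nu_f*Vf + nu_m*(1-Vf) = 0.3*0.43 + 0.36*0.57 = 0.3342

0.3342


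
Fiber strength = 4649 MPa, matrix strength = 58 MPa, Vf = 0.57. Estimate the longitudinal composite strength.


sigma_1 = sigma_f*Vf + sigma_m*(1-Vf) = 4649*0.57 + 58*0.43 = 2674.9 MPa

2674.9 MPa


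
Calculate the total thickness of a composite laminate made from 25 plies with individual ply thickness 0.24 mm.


h = n * t_ply = 25 * 0.24 = 6.0 mm

6.0 mm


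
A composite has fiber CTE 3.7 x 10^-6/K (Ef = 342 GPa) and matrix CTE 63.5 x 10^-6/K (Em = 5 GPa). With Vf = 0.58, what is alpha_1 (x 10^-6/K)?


E1 = Ef*Vf + Em*(1-Vf) = 200.46
alpha_1 = (alpha_f*Ef*Vf + alpha_m*Em*(1-Vf))/E1 = 4.33 x 10^-6/K

4.33 x 10^-6/K


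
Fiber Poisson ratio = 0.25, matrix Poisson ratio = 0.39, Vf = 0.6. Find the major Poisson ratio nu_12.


nu_12 = nu_f*Vf + nu_m*(1-Vf) = 0.25*0.6 + 0.39*0.4 = 0.306

0.306


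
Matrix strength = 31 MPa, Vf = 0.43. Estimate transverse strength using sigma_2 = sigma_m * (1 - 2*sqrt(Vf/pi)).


factor = 1 - 2*sqrt(0.43/pi) = 0.2601
sigma_2 = 31 * 0.2601 = 8.06 MPa

8.06 MPa


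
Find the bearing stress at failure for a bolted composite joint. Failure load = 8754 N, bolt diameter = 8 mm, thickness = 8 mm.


sigma_br = F/(d*h) = 8754/(8*8) = 136.8 MPa

136.8 MPa


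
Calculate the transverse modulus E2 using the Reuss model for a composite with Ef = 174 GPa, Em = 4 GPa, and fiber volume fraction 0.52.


1/E2 = Vf/Ef + (1-Vf)/Em = 0.52/174 + 0.48/4
E2 = 8.13 GPa

8.13 GPa


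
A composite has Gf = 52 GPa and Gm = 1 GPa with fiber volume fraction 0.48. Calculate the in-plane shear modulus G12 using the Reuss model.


1/G12 = Vf/Gf + (1-Vf)/Gm = 0.48/52 + 0.52/1
G12 = 1.89 GPa

1.89 GPa


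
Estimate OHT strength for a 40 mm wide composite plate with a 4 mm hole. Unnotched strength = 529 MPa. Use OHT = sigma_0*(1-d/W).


OHT = sigma_0*(1-d/W) = 529*(1-4/40) = 476.1 MPa

476.1 MPa


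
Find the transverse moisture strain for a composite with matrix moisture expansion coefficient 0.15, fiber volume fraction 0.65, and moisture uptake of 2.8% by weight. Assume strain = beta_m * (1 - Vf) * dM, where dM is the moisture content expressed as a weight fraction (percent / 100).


dM = 2.8/100 = 0.028
strain = beta_m * (1-Vf) * dM = 0.15 * 0.35 * 0.028 = 0.00147

0.00147


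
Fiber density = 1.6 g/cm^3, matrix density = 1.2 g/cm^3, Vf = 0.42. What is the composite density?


rho_c = rho_f*Vf + rho_m*(1-Vf) = 1.6*0.42 + 1.2*0.58 = 1.368 g/cm^3

1.368 g/cm^3


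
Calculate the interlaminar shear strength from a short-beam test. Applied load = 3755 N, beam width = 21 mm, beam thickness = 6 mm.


ILSS = 3F/(4bh) = 3*3755/(4*21*6) = 22.35 MPa

22.35 MPa


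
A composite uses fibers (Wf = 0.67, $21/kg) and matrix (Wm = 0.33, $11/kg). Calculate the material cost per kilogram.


Cost = cost_f*Wf + cost_m*Wm = 21*0.67 + 11*0.33 = $17.7/kg

$17.7/kg


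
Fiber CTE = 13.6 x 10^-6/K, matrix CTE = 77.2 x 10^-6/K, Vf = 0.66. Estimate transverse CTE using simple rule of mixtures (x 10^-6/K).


alpha_2 = alpha_f*Vf + alpha_m*(1-Vf) = 13.6*0.66 + 77.2*0.34 = 35.2 x 10^-6/K

35.2 x 10^-6/K


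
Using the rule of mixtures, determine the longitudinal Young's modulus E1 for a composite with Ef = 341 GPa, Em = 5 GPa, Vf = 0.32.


E1 = Ef*Vf + Em*(1-Vf) = 341*0.32 + 5*0.68 = 112.52 GPa

112.52 GPa


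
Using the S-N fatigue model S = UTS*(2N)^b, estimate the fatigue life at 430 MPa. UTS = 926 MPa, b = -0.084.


N = 0.5 * (S/UTS)^(1/b) = 0.5 * (430/926)^(1/-0.084) = 4623.3047 cycles

4623.3047 cycles


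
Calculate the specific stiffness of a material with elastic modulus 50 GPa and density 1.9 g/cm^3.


Specific stiffness = E/rho = 50/1.9 = 26.3 GPa/(g/cm^3)

26.3 GPa/(g/cm^3)


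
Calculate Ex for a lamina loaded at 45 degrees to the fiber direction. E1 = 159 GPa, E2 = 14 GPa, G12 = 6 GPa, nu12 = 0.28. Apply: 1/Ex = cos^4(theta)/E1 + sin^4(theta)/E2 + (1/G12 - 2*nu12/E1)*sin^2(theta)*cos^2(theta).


cos^4(45) = 0.25, sin^4(45) = 0.25, sin^2(45)*cos^2(45) = 0.25
1/G12 - 2*nu12/E1 = 1/6 - 2*0.28/159 = 0.163145 GPa^-1
1/Ex = 0.25/159 + 0.25/14 + 0.163145*0.25 = 0.0602156 GPa^-1
Ex = 16.61 GPa

16.61 GPa


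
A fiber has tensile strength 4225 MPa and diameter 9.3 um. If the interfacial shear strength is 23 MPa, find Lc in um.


Lc = sigma_f * d / (2 * tau_i) = 4225 * 9.3 / (2 * 23) = 854.2 um

854.2 um


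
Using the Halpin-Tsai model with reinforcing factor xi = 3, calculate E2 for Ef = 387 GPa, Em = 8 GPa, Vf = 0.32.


eta = (Ef/Em - 1)/(Ef/Em + xi) = (48.375 - 1)/(48.375 + 3) = 0.9221
E2 = Em*(1+xi*eta*Vf)/(1-eta*Vf) = 21.4 GPa

21.4 GPa


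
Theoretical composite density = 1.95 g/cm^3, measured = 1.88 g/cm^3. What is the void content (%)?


Void% = (rho_theo - rho_actual)/rho_theo * 100 = (1.95 - 1.88)/1.95 * 100 = 3.59%

3.59%


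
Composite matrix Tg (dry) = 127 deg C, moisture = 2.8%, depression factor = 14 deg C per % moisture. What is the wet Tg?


Tg_wet = Tg_dry - k*moisture = 127 - 14*2.8 = 87.8 deg C

87.8 deg C


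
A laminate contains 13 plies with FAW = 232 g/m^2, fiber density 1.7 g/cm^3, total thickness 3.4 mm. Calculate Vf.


Vf = n * FAW / (rho_f * h * 1000) = 13 * 232 / (1.7 * 3.4 * 1000) = 0.5218

0.5218


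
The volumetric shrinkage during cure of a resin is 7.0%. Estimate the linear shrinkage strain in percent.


Linear shrinkage ≈ vol_shrink/3 = 7.0/3 = 2.333%

2.333%


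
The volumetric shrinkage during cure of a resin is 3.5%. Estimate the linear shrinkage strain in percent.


Linear shrinkage ≈ vol_shrink/3 = 3.5/3 = 1.167%

1.167%


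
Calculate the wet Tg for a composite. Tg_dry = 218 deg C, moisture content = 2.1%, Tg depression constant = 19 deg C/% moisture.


Tg_wet = Tg_dry - k*moisture = 218 - 19*2.1 = 178.1 deg C

178.1 deg C


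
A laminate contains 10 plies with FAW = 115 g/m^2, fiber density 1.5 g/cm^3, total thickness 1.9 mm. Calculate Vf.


Vf = n * FAW / (rho_f * h * 1000) = 10 * 115 / (1.5 * 1.9 * 1000) = 0.4035

0.4035


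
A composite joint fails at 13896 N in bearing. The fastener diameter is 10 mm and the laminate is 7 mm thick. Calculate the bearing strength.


sigma_br = F/(d*h) = 13896/(10*7) = 198.5 MPa

198.5 MPa


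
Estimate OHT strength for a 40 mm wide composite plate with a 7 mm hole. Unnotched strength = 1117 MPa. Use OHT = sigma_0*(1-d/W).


OHT = sigma_0*(1-d/W) = 1117*(1-7/40) = 921.5 MPa

921.5 MPa


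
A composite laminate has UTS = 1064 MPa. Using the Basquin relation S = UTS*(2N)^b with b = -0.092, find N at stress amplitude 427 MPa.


N = 0.5 * (S/UTS)^(1/b) = 0.5 * (427/1064)^(1/-0.092) = 10207.0937 cycles

10207.0937 cycles


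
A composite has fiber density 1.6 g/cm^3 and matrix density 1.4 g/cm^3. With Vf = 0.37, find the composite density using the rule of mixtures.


rho_c = rho_f*Vf + rho_m*(1-Vf) = 1.6*0.37 + 1.4*0.63 = 1.474 g/cm^3

1.474 g/cm^3


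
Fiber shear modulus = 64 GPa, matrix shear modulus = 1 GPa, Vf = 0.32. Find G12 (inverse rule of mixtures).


1/G12 = Vf/Gf + (1-Vf)/Gm = 0.32/64 + 0.68/1
G12 = 1.46 GPa

1.46 GPa


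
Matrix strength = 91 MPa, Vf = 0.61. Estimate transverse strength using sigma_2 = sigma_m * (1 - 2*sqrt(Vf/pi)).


factor = 1 - 2*sqrt(0.61/pi) = 0.1187
sigma_2 = 91 * 0.1187 = 10.8 MPa

10.8 MPa


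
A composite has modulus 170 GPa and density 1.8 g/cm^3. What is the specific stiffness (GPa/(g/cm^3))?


Specific stiffness = E/rho = 170/1.8 = 94.4 GPa/(g/cm^3)

94.4 GPa/(g/cm^3)


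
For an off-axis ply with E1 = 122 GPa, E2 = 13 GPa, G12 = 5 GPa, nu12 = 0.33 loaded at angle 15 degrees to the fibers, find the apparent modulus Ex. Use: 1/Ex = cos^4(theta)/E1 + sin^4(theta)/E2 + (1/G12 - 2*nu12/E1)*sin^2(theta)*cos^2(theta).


cos^4(15) = 0.870513, sin^4(15) = 0.004487, sin^2(15)*cos^2(15) = 0.0625
1/G12 - 2*nu12/E1 = 1/5 - 2*0.33/122 = 0.19459 GPa^-1
1/Ex = 0.870513/122 + 0.004487/13 + 0.19459*0.0625 = 0.0196424 GPa^-1
Ex = 50.91 GPa

50.91 GPa


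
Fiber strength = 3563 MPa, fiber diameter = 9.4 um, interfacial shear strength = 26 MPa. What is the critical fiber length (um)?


Lc = sigma_f * d / (2 * tau_i) = 3563 * 9.4 / (2 * 26) = 644.1 um

644.1 um


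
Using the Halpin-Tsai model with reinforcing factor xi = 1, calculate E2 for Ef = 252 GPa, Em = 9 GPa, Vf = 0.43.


eta = (Ef/Em - 1)/(Ef/Em + xi) = (28.0 - 1)/(28.0 + 1) = 0.931
E2 = Em*(1+xi*eta*Vf)/(1-eta*Vf) = 21.02 GPa

21.02 GPa


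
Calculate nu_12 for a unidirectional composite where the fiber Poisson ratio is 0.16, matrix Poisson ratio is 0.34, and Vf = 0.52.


nu_12 = nu_f*Vf + nu_m*(1-Vf) = 0.16*0.52 + 0.34*0.48 = 0.2464

0.2464


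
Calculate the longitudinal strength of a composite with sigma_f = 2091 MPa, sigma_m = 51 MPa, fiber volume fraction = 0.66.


sigma_1 = sigma_f*Vf + sigma_m*(1-Vf) = 2091*0.66 + 51*0.34 = 1397.4 MPa

1397.4 MPa


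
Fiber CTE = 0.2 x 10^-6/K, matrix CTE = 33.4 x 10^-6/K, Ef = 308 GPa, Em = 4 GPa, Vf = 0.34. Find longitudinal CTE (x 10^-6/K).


E1 = Ef*Vf + Em*(1-Vf) = 107.36
alpha_1 = (alpha_f*Ef*Vf + alpha_m*Em*(1-Vf))/E1 = 1.02 x 10^-6/K

1.02 x 10^-6/K


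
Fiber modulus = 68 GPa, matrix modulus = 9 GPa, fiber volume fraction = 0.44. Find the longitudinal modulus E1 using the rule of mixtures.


E1 = Ef*Vf + Em*(1-Vf) = 68*0.44 + 9*0.56 = 34.96 GPa

34.96 GPa


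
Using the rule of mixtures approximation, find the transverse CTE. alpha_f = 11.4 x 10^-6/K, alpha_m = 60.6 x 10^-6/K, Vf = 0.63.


alpha_2 = alpha_f*Vf + alpha_m*(1-Vf) = 11.4*0.63 + 60.6*0.37 = 29.6 x 10^-6/K

29.6 x 10^-6/K


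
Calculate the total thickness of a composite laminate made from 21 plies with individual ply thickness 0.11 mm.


h = n * t_ply = 21 * 0.11 = 2.31 mm

2.31 mm


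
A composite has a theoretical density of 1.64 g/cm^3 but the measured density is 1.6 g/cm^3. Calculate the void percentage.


Void% = (rho_theo - rho_actual)/rho_theo * 100 = (1.64 - 1.6)/1.64 * 100 = 2.44%

2.44%


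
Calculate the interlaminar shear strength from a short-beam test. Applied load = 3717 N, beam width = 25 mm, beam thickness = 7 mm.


ILSS = 3F/(4bh) = 3*3717/(4*25*7) = 15.93 MPa

15.93 MPa


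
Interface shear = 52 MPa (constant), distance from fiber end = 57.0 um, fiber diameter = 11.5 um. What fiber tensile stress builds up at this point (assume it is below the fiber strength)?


Force balance: sigma_f * (pi*d^2/4) = tau * (pi*d) * x  ->  sigma_f = 4 * tau * x / d
sigma_f = 4 * 52 * 57.0 / 11.5 = 1031.0 MPa

1031.0 MPa


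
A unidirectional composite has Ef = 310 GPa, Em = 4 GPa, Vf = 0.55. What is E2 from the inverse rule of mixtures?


1/E2 = Vf/Ef + (1-Vf)/Em = 0.55/310 + 0.45/4
E2 = 8.75 GPa

8.75 GPa


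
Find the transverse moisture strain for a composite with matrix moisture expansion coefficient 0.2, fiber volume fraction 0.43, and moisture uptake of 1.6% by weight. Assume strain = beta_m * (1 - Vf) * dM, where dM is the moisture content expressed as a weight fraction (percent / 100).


dM = 1.6/100 = 0.016
strain = beta_m * (1-Vf) * dM = 0.2 * 0.57 * 0.016 = 0.001824

0.001824


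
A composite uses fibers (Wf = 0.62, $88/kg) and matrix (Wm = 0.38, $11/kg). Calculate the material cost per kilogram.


Cost = cost_f*Wf + cost_m*Wm = 88*0.62 + 11*0.38 = $58.74/kg

$58.74/kg


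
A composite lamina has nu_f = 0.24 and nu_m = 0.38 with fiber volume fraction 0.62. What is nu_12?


nu_12 = nu_f*Vf + nu_m*(1-Vf) = 0.24*0.62 + 0.38*0.38 = 0.2932

0.2932


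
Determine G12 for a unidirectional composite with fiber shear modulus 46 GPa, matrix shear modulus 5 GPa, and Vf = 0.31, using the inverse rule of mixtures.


1/G12 = Vf/Gf + (1-Vf)/Gm = 0.31/46 + 0.69/5
G12 = 6.91 GPa

6.91 GPa


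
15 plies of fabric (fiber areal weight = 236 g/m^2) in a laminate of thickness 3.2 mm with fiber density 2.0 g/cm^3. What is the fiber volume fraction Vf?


Vf = n * FAW / (rho_f * h * 1000) = 15 * 236 / (2.0 * 3.2 * 1000) = 0.5531

0.5531


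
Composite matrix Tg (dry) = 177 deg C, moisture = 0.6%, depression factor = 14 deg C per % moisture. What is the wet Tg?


Tg_wet = Tg_dry - k*moisture = 177 - 14*0.6 = 168.6 deg C

168.6 deg C


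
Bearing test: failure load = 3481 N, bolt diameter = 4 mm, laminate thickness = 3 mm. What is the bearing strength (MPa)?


sigma_br = F/(d*h) = 3481/(4*3) = 290.1 MPa

290.1 MPa


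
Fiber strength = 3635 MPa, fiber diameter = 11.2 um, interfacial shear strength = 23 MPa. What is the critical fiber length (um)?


Lc = sigma_f * d / (2 * tau_i) = 3635 * 11.2 / (2 * 23) = 885.0 um

885.0 um


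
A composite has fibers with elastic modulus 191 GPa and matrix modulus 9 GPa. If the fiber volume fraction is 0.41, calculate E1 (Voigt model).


E1 = Ef*Vf + Em*(1-Vf) = 191*0.41 + 9*0.59 = 83.62 GPa

83.62 GPa


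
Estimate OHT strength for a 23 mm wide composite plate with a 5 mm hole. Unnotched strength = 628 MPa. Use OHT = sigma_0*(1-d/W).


OHT = sigma_0*(1-d/W) = 628*(1-5/23) = 491.5 MPa

491.5 MPa


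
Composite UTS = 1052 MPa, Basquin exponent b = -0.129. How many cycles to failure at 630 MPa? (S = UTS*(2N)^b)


N = 0.5 * (S/UTS)^(1/b) = 0.5 * (630/1052)^(1/-0.129) = 26.6155 cycles

26.6155 cycles


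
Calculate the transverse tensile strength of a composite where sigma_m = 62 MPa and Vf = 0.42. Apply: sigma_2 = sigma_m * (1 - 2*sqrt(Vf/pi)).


factor = 1 - 2*sqrt(0.42/pi) = 0.2687
sigma_2 = 62 * 0.2687 = 16.66 MPa

16.66 MPa


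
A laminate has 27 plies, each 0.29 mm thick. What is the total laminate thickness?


h = n * t_ply = 27 * 0.29 = 7.83 mm

7.83 mm


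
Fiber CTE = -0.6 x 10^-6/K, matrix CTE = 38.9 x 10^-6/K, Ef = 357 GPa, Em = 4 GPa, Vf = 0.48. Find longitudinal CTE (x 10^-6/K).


E1 = Ef*Vf + Em*(1-Vf) = 173.44
alpha_1 = (alpha_f*Ef*Vf + alpha_m*Em*(1-Vf))/E1 = -0.13 x 10^-6/K

-0.13 x 10^-6/K


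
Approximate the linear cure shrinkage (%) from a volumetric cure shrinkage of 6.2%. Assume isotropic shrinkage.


Linear shrinkage ≈ vol_shrink/3 = 6.2/3 = 2.067%

2.067%


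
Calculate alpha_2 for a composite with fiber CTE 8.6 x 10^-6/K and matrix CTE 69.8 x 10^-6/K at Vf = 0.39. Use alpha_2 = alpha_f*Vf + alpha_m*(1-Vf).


alpha_2 = alpha_f*Vf + alpha_m*(1-Vf) = 8.6*0.39 + 69.8*0.61 = 45.9 x 10^-6/K

45.9 x 10^-6/K


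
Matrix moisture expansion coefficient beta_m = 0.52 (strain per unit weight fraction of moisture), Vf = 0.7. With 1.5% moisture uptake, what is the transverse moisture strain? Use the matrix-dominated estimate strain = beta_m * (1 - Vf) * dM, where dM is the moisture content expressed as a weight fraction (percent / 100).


dM = 1.5/100 = 0.015
strain = beta_m * (1-Vf) * dM = 0.52 * 0.3 * 0.015 = 0.00234

0.00234


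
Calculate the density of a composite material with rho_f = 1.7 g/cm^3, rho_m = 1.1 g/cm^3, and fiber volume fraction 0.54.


rho_c = rho_f*Vf + rho_m*(1-Vf) = 1.7*0.54 + 1.1*0.46 = 1.424 g/cm^3

1.424 g/cm^3


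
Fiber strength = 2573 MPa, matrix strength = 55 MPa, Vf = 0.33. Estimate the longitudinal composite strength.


sigma_1 = sigma_f*Vf + sigma_m*(1-Vf) = 2573*0.33 + 55*0.67 = 885.9 MPa

885.9 MPa


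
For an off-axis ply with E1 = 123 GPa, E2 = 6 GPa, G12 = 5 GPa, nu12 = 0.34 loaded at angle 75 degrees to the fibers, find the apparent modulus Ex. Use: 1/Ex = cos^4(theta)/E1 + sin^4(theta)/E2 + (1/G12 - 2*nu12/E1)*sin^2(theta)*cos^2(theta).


cos^4(75) = 0.004487, sin^4(75) = 0.870513, sin^2(75)*cos^2(75) = 0.0625
1/G12 - 2*nu12/E1 = 1/5 - 2*0.34/123 = 0.194472 GPa^-1
1/Ex = 0.004487/123 + 0.870513/6 + 0.194472*0.0625 = 0.1572764 GPa^-1
Ex = 6.36 GPa

6.36 GPa


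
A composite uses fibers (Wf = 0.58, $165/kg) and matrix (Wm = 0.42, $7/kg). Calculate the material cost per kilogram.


Cost = cost_f*Wf + cost_m*Wm = 165*0.58 + 7*0.42 = $98.64/kg

$98.64/kg


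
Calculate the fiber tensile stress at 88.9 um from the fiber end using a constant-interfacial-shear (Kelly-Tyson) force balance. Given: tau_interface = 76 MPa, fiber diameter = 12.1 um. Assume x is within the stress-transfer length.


Force balance: sigma_f * (pi*d^2/4) = tau * (pi*d) * x  ->  sigma_f = 4 * tau * x / d
sigma_f = 4 * 76 * 88.9 / 12.1 = 2233.5 MPa

2233.5 MPa


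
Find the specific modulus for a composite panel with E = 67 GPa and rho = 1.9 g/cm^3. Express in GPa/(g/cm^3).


Specific stiffness = E/rho = 67/1.9 = 35.3 GPa/(g/cm^3)

35.3 GPa/(g/cm^3)


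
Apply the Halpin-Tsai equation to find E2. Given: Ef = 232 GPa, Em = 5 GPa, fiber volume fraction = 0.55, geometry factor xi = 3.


eta = (Ef/Em - 1)/(Ef/Em + xi) = (46.4 - 1)/(46.4 + 3) = 0.919
E2 = Em*(1+xi*eta*Vf)/(1-eta*Vf) = 25.44 GPa

25.44 GPa


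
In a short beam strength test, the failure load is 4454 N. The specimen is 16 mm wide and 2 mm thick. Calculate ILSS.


ILSS = 3F/(4bh) = 3*4454/(4*16*2) = 104.39 MPa

104.39 MPa


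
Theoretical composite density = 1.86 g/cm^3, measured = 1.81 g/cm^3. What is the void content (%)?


Void% = (rho_theo - rho_actual)/rho_theo * 100 = (1.86 - 1.81)/1.86 * 100 = 2.69%

2.69%


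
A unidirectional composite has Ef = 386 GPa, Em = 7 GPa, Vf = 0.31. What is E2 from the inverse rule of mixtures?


1/E2 = Vf/Ef + (1-Vf)/Em = 0.31/386 + 0.69/7
E2 = 10.06 GPa

10.06 GPa


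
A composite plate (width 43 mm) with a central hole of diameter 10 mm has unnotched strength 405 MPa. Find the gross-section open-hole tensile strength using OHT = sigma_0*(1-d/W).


OHT = sigma_0*(1-d/W) = 405*(1-10/43) = 310.8 MPa

310.8 MPa


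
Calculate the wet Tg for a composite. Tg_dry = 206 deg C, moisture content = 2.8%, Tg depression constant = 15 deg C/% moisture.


Tg_wet = Tg_dry - k*moisture = 206 - 15*2.8 = 164.0 deg C

164.0 deg C


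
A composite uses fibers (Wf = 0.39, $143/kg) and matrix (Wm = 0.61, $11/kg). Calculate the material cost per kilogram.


Cost = cost_f*Wf + cost_m*Wm = 143*0.39 + 11*0.61 = $62.48/kg

$62.48/kg


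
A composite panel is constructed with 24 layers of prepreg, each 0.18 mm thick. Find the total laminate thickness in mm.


h = n * t_ply = 24 * 0.18 = 4.32 mm

4.32 mm


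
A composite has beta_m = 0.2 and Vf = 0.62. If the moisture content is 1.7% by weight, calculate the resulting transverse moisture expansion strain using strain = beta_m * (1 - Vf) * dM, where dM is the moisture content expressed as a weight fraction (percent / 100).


dM = 1.7/100 = 0.017
strain = beta_m * (1-Vf) * dM = 0.2 * 0.38 * 0.017 = 0.001292

0.001292


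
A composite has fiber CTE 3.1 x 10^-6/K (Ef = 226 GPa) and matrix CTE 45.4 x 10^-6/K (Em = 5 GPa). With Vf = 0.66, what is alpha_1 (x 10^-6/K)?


E1 = Ef*Vf + Em*(1-Vf) = 150.86
alpha_1 = (alpha_f*Ef*Vf + alpha_m*Em*(1-Vf))/E1 = 3.58 x 10^-6/K

3.58 x 10^-6/K
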